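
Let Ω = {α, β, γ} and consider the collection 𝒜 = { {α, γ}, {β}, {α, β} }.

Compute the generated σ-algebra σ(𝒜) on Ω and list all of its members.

Answer: σ(𝒜) = { ∅, {α}, {β}, {γ}, {α, β}, {α, γ}, {β, γ}, Ω }

Working:
Initial family (5 sets): { ∅, {β}, {α, β}, {α, γ}, Ω }.
Step 1: 1 new —
  {γ}  = {α, β}ᶜ
  (now 6)
Step 2. New:
  {β, γ}  = {γ} ∪ {β}
  (now 7)
Step 3 (1 new):
  {α}  = {β, γ}ᶜ
  (now 8)
After Step 4 the family is unchanged; done.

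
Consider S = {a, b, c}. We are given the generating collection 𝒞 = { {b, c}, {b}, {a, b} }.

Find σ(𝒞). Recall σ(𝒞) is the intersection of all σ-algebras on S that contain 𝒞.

Begin from { ∅, {b}, {a, b}, {b, c}, S } (that is, 𝒞 plus ∅ and S).
Pass 1 adds 3:
  {a}  = {b, c}ᶜ
  {c}  = {a, b}ᶜ
  {a, c}  = {b}ᶜ
After Pass 2 the family is unchanged; done.

Hence σ(𝒞) has 8 members: { ∅, {a}, {b}, {c}, {a, b}, {a, c}, {b, c}, S }.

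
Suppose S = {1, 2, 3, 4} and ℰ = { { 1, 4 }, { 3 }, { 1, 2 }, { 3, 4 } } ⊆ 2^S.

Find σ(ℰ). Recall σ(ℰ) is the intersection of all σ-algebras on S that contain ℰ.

Initial family (6 sets): { {}, { 3 }, { 1, 2 }, { 1, 4 }, { 3, 4 }, S }.
Pass 1: 4 new —
  { 2, 3 }  = ᶜ of { 1, 4 }
  { 1, 2, 3 }  = { 3 } ∪ { 1, 2 }
  { 1, 2, 4 }  = ᶜ of { 3 }
  { 1, 3, 4 }  = { 3 } ∪ { 1, 4 }
  (now 10)
Pass 2: +3 →
  { 2 }  = ᶜ of { 1, 3, 4 }
  { 4 }  = ᶜ of { 1, 2, 3 }
  { 2, 3, 4 }  = { 3, 4 } ∪ { 2, 3 }
  (now 13)
Pass 3 (2 new):
  { 1 }  = ᶜ of { 2, 3, 4 }
  { 2, 4 }  = { 4 } ∪ { 2 }
  (now 15)
Pass 4: +1 →
  { 1, 3 }  = ᶜ of { 2, 4 }
  (now 16)
Pass 5: already closed under ᶜ and ∪.

Hence σ(ℰ) has 16 members: { {}, { 1 }, { 2 }, { 3 }, { 4 }, { 1, 2 }, { 1, 3 }, { 1, 4 }, { 2, 3 }, { 2, 4 }, { 3, 4 }, { 1, 2, 3 }, { 1, 2, 4 }, { 1, 3, 4 }, { 2, 3, 4 }, S }.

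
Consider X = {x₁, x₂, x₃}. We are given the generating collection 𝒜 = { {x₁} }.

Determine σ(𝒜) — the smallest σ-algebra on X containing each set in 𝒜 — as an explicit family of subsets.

Start: 𝒜 ∪ {∅, X} = { ∅, {x₁}, X }.
Step 1 adds 1:
  {x₂, x₃}  = X∖{x₁}
  |family| = 4
Step 2: no new sets; the family is a σ-algebra.

|σ(𝒜)| = 4.  σ(𝒜) = { ∅, {x₁}, {x₂, x₃}, X }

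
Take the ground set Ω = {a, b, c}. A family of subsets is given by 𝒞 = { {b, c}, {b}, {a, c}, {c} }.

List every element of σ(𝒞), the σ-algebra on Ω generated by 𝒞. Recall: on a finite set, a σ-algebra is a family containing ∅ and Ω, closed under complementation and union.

σ(𝒞) (8 sets): { {}, {a}, {b}, {c}, {a, b}, {a, c}, {b, c}, Ω }

Trace:
Start: 𝒞 ∪ {∅, Ω} = { {}, {b}, {c}, {a, c}, {b, c}, Ω }.
Round 1 adds 2:
  {a}  = Ω∖{b, c}
  {a, b}  = Ω∖{c}
  |family| = 8
After Round 2 the family is unchanged; done.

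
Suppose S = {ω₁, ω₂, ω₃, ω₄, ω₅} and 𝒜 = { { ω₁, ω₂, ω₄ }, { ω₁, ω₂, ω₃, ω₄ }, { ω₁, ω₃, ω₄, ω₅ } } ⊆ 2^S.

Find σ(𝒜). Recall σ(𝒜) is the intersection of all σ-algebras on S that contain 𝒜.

Answer: σ(𝒜) = { {  }, { ω₂ }, { ω₃ }, { ω₅ }, { ω₁, ω₄ }, { ω₂, ω₃ }, { ω₂, ω₅ }, { ω₃, ω₅ }, { ω₁, ω₂, ω₄ }, { ω₁, ω₃, ω₄ }, { ω₁, ω₄, ω₅ }, { ω₂, ω₃, ω₅ }, { ω₁, ω₂, ω₃, ω₄ }, { ω₁, ω₂, ω₄, ω₅ }, { ω₁, ω₃, ω₄, ω₅ }, S }

Trace:
Begin from { {  }, { ω₁, ω₂, ω₄ }, { ω₁, ω₂, ω₃, ω₄ }, { ω₁, ω₃, ω₄, ω₅ }, S } (that is, 𝒜 plus ∅ and S).
Pass 1: +3 →
  { ω₂ }  = complement { ω₁, ω₃, ω₄, ω₅ }
  { ω₅ }  = complement { ω₁, ω₂, ω₃, ω₄ }
  { ω₃, ω₅ }  = complement { ω₁, ω₂, ω₄ }
  [8 total]
Pass 2. New:
  { ω₂, ω₅ }  = { ω₂ } ∪ { ω₅ }
  { ω₂, ω₃, ω₅ }  = { ω₃, ω₅ } ∪ { ω₂ }
  { ω₁, ω₂, ω₄, ω₅ }  = { ω₁, ω₂, ω₄ } ∪ { ω₅ }
  [11 total]
Pass 3 (3 new):
  { ω₃ }  = complement { ω₁, ω₂, ω₄, ω₅ }
  { ω₁, ω₄ }  = complement { ω₂, ω₃, ω₅ }
  { ω₁, ω₃, ω₄ }  = complement { ω₂, ω₅ }
  [14 total]
Pass 4 adds 2:
  { ω₂, ω₃ }  = { ω₃ } ∪ { ω₂ }
  { ω₁, ω₄, ω₅ }  = { ω₁, ω₄ } ∪ { ω₅ }
  [16 total]
Pass 5: closed — nothing new.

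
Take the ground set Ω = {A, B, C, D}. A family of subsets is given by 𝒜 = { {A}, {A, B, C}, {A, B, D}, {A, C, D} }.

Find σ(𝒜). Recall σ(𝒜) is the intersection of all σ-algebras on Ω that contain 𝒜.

Seed the family with 𝒜 together with ∅ and Ω: { {}, {A}, {A, B, C}, {A, B, D}, {A, C, D}, Ω }.
Iteration 1: 4 new —
  {B}  = complement {A, C, D}
  {C}  = complement {A, B, D}
  {D}  = complement {A, B, C}
  {B, C, D}  = complement {A}
  [10 total]
Iteration 2 (6 new):
  {A, B}  = {B} ∪ {A}
  {A, C}  = {C} ∪ {A}
  {A, D}  = {D} ∪ {A}
  {B, C}  = {B} ∪ {C}
  {B, D}  = {B} ∪ {D}
  {C, D}  = {C} ∪ {D}
  [16 total]
After Iteration 3 the family is unchanged; done.

Therefore σ(𝒜) = { {}, {A}, {B}, {C}, {D}, {A, B}, {A, C}, {A, D}, {B, C}, {B, D}, {C, D}, {A, B, C}, {A, B, D}, {A, C, D}, {B, C, D}, Ω } (|σ(𝒜)| = 16).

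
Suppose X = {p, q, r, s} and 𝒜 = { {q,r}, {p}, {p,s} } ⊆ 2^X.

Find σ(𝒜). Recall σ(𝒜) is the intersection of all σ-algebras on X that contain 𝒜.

Answer: σ(𝒜) = { {}, {p}, {s}, {p,s}, {q,r}, {p,q,r}, {q,r,s}, X }

Check:
Seed the family with 𝒜 together with ∅ and X: { {}, {p}, {p,s}, {q,r}, X }.
Step 1. New:
  {p,q,r}  = {q,r} ∪ {p}
  {q,r,s}  = X∖{p}
  — 7 sets.
Step 2. New:
  {s}  = X∖{p,q,r}
  — 8 sets.
Step 3: closed — nothing new.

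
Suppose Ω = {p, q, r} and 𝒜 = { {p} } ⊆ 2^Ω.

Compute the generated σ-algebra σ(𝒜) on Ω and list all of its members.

Begin from { ∅, {p}, Ω } (that is, 𝒜 plus ∅ and Ω).
Iteration 1 adds 1:
  {q, r}  = complement {p}
Iteration 2 adds nothing — fixpoint reached.

Therefore σ(𝒜) = { ∅, {p}, {q, r}, Ω } (|σ(𝒜)| = 4).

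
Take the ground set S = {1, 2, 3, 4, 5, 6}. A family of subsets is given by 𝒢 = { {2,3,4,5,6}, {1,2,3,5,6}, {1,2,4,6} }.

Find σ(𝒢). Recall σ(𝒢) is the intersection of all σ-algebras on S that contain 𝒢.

Seed the family with 𝒢 together with ∅ and S: { {}, {1,2,4,6}, {1,2,3,5,6}, {2,3,4,5,6}, S }.
Pass 1: 3 new —
  {1}  = ᶜ of {2,3,4,5,6}
  {4}  = ᶜ of {1,2,3,5,6}
  {3,5}  = ᶜ of {1,2,4,6}
  [8 total]
Pass 2: +3 →
  {1,4}  = {4} ∪ {1}
  {1,3,5}  = {3,5} ∪ {1}
  {3,4,5}  = {3,5} ∪ {4}
  [11 total]
Pass 3: +4 →
  {1,2,6}  = ᶜ of {3,4,5}
  {2,4,6}  = ᶜ of {1,3,5}
  {1,3,4,5}  = {3,4,5} ∪ {1,4}
  {2,3,5,6}  = ᶜ of {1,4}
  [15 total]
Pass 4: +1 →
  {2,6}  = ᶜ of {1,3,4,5}
  [16 total]
Pass 5: already closed under ᶜ and ∪.

|σ(𝒢)| = 16.  σ(𝒢) = { {}, {1}, {4}, {1,4}, {2,6}, {3,5}, {1,2,6}, {1,3,5}, {2,4,6}, {3,4,5}, {1,2,4,6}, {1,3,4,5}, {2,3,5,6}, {1,2,3,5,6}, {2,3,4,5,6}, S }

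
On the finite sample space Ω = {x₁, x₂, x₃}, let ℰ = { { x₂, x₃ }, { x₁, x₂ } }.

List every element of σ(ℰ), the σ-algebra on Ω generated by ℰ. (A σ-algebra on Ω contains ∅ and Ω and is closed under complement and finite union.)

Initial family (4 sets): { ∅, { x₁, x₂ }, { x₂, x₃ }, Ω }.
Round 1 adds 2:
  { x₁ }  = { x₂, x₃ }ᶜ
  { x₃ }  = { x₁, x₂ }ᶜ
  [6 total]
Round 2: +1 →
  { x₁, x₃ }  = { x₃ } ∪ { x₁ }
  [7 total]
Round 3: +1 →
  { x₂ }  = { x₁, x₃ }ᶜ
  [8 total]
Round 4 adds nothing — fixpoint reached.

|σ(ℰ)| = 8.  σ(ℰ) = { ∅, { x₁ }, { x₂ }, { x₃ }, { x₁, x₂ }, { x₁, x₃ }, { x₂, x₃ }, Ω }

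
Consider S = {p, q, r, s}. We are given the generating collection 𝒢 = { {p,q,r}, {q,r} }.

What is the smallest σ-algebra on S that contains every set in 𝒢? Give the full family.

Answer: σ(𝒢) = { {}, {p}, {s}, {p,s}, {q,r}, {p,q,r}, {q,r,s}, S }

Trace:
Start: 𝒢 ∪ {∅, S} = { {}, {q,r}, {p,q,r}, S }.
Step 1. New:
  {s}  = complement {p,q,r}
  {p,s}  = complement {q,r}
  (now 6)
Step 2: 1 new —
  {q,r,s}  = {q,r} ∪ {s}
  (now 7)
Step 3: 1 new —
  {p}  = complement {q,r,s}
  (now 8)
After Step 4 the family is unchanged; done.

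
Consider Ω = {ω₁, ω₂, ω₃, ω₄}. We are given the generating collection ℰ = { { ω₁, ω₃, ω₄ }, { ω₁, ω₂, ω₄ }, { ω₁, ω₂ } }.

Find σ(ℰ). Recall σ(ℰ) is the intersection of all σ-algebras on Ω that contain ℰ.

σ(ℰ) = { {  }, { ω₁ }, { ω₂ }, { ω₃ }, { ω₄ }, { ω₁, ω₂ }, { ω₁, ω₃ }, { ω₁, ω₄ }, { ω₂, ω₃ }, { ω₂, ω₄ }, { ω₃, ω₄ }, { ω₁, ω₂, ω₃ }, { ω₁, ω₂, ω₄ }, { ω₁, ω₃, ω₄ }, { ω₂, ω₃, ω₄ }, Ω }

Check:
Start: ℰ ∪ {∅, Ω} = { {  }, { ω₁, ω₂ }, { ω₁, ω₂, ω₄ }, { ω₁, ω₃, ω₄ }, Ω }.
Iteration 1: 3 new —
  { ω₂ }  = ᶜ of { ω₁, ω₃, ω₄ }
  { ω₃ }  = ᶜ of { ω₁, ω₂, ω₄ }
  { ω₃, ω₄ }  = ᶜ of { ω₁, ω₂ }
  |family| = 8
Iteration 2: +3 →
  { ω₂, ω₃ }  = { ω₃ } ∪ { ω₂ }
  { ω₁, ω₂, ω₃ }  = { ω₃ } ∪ { ω₁, ω₂ }
  { ω₂, ω₃, ω₄ }  = { ω₂ } ∪ { ω₃, ω₄ }
  |family| = 11
Iteration 3 adds 3:
  { ω₁ }  = ᶜ of { ω₂, ω₃, ω₄ }
  { ω₄ }  = ᶜ of { ω₁, ω₂, ω₃ }
  { ω₁, ω₄ }  = ᶜ of { ω₂, ω₃ }
  |family| = 14
Iteration 4: 2 new —
  { ω₁, ω₃ }  = { ω₃ } ∪ { ω₁ }
  { ω₂, ω₄ }  = { ω₄ } ∪ { ω₂ }
  |family| = 16
Iteration 5: closed — nothing new.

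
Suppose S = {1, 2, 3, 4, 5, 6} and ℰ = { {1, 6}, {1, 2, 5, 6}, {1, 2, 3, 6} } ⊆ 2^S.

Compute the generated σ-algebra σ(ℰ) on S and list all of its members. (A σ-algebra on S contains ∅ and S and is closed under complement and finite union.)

Start: ℰ ∪ {∅, S} = { {}, {1, 6}, {1, 2, 3, 6}, {1, 2, 5, 6}, S }.
Pass 1: +4 →
  {3, 4}  = S∖{1, 2, 5, 6}
  {4, 5}  = S∖{1, 2, 3, 6}
  {2, 3, 4, 5}  = S∖{1, 6}
  {1, 2, 3, 5, 6}  = {1, 2, 3, 6} ∪ {1, 2, 5, 6}
Pass 2 adds 6:
  {4}  = S∖{1, 2, 3, 5, 6}
  {3, 4, 5}  = {3, 4} ∪ {4, 5}
  {1, 3, 4, 6}  = {3, 4} ∪ {1, 6}
  {1, 4, 5, 6}  = {1, 6} ∪ {4, 5}
  {1, 2, 3, 4, 6}  = {3, 4} ∪ {1, 2, 3, 6}
  {1, 2, 4, 5, 6}  = {4, 5} ∪ {1, 2, 5, 6}
Pass 3 adds 7:
  {3}  = S∖{1, 2, 4, 5, 6}
  {5}  = S∖{1, 2, 3, 4, 6}
  {2, 3}  = S∖{1, 4, 5, 6}
  {2, 5}  = S∖{1, 3, 4, 6}
  {1, 2, 6}  = S∖{3, 4, 5}
  {1, 4, 6}  = {1, 6} ∪ {4}
  {1, 3, 4, 5, 6}  = {4, 5} ∪ {1, 3, 4, 6}
Pass 4: 8 new —
  {2}  = S∖{1, 3, 4, 5, 6}
  {3, 5}  = {5} ∪ {3}
  {1, 3, 6}  = {1, 6} ∪ {3}
  {1, 5, 6}  = {1, 6} ∪ {5}
  {2, 3, 4}  = {3, 4} ∪ {2, 3}
  {2, 3, 5}  = S∖{1, 4, 6}
  {2, 4, 5}  = {2, 5} ∪ {4, 5}
  {1, 2, 4, 6}  = {1, 4, 6} ∪ {1, 2, 6}
Pass 5: 2 new —
  {2, 4}  = {2} ∪ {4}
  {1, 3, 5, 6}  = {1, 3, 6} ∪ {5}
Pass 6: closed — nothing new.

|σ(ℰ)| = 32.  σ(ℰ) = { {}, {2}, {3}, {4}, {5}, {1, 6}, {2, 3}, {2, 4}, {2, 5}, {3, 4}, {3, 5}, {4, 5}, {1, 2, 6}, {1, 3, 6}, {1, 4, 6}, {1, 5, 6}, {2, 3, 4}, {2, 3, 5}, {2, 4, 5}, {3, 4, 5}, {1, 2, 3, 6}, {1, 2, 4, 6}, {1, 2, 5, 6}, {1, 3, 4, 6}, {1, 3, 5, 6}, {1, 4, 5, 6}, {2, 3, 4, 5}, {1, 2, 3, 4, 6}, {1, 2, 3, 5, 6}, {1, 2, 4, 5, 6}, {1, 3, 4, 5, 6}, S }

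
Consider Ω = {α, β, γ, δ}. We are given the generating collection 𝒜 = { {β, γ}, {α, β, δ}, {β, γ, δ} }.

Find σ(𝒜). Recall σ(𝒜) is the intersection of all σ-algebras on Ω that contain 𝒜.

Initial family (5 sets): { {}, {β, γ}, {α, β, δ}, {β, γ, δ}, Ω }.
Pass 1: 3 new —
  {α}  = Ω∖{β, γ, δ}
  {γ}  = Ω∖{α, β, δ}
  {α, δ}  = Ω∖{β, γ}
  |family| = 8
Pass 2 (3 new):
  {α, γ}  = {γ} ∪ {α}
  {α, β, γ}  = {β, γ} ∪ {α}
  {α, γ, δ}  = {γ} ∪ {α, δ}
  |family| = 11
Pass 3: +3 →
  {β}  = Ω∖{α, γ, δ}
  {δ}  = Ω∖{α, β, γ}
  {β, δ}  = Ω∖{α, γ}
  |family| = 14
Pass 4 adds 2:
  {α, β}  = {β} ∪ {α}
  {γ, δ}  = {γ} ∪ {δ}
  |family| = 16
Pass 5: already closed under ᶜ and ∪.

Therefore σ(𝒜) = { {}, {α}, {β}, {γ}, {δ}, {α, β}, {α, γ}, {α, δ}, {β, γ}, {β, δ}, {γ, δ}, {α, β, γ}, {α, β, δ}, {α, γ, δ}, {β, γ, δ}, Ω } (|σ(𝒜)| = 16).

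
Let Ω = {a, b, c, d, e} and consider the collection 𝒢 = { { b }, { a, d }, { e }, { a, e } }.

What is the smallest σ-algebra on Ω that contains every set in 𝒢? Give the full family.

|σ(𝒢)| = 32.  σ(𝒢) = { {  }, { a }, { b }, { c }, { d }, { e }, { a, b }, { a, c }, { a, d }, { a, e }, { b, c }, { b, d }, { b, e }, { c, d }, { c, e }, { d, e }, { a, b, c }, { a, b, d }, { a, b, e }, { a, c, d }, { a, c, e }, { a, d, e }, { b, c, d }, { b, c, e }, { b, d, e }, { c, d, e }, { a, b, c, d }, { a, b, c, e }, { a, b, d, e }, { a, c, d, e }, { b, c, d, e }, Ω }

Derivation:
Initial family (6 sets): { {  }, { b }, { e }, { a, d }, { a, e }, Ω }.
Step 1: +8 →
  { b, e }  = { b } ∪ { e }
  { a, b, d }  = { a, d } ∪ { b }
  { a, b, e }  = { a, e } ∪ { b }
  { a, d, e }  = { a, d } ∪ { a, e }
  { b, c, d }  = ᶜ of { a, e }
  { b, c, e }  = ᶜ of { a, d }
  { a, b, c, d }  = ᶜ of { e }
  { a, c, d, e }  = ᶜ of { b }
  [14 total]
Step 2 adds 7:
  { b, c }  = ᶜ of { a, d, e }
  { c, d }  = ᶜ of { a, b, e }
  { c, e }  = ᶜ of { a, b, d }
  { a, c, d }  = ᶜ of { b, e }
  { a, b, c, e }  = { a, b, e } ∪ { b, c, e }
  { a, b, d, e }  = { a, d, e } ∪ { b, e }
  { b, c, d, e }  = { b, e } ∪ { b, c, d }
  [21 total]
Step 3 adds 5:
  { a }  = ᶜ of { b, c, d, e }
  { c }  = ᶜ of { a, b, d, e }
  { d }  = ᶜ of { a, b, c, e }
  { a, c, e }  = { a, e } ∪ { c, e }
  { c, d, e }  = { c, d } ∪ { c, e }
  [26 total]
Step 4 (6 new):
  { a, b }  = ᶜ of { c, d, e }
  { a, c }  = { c } ∪ { a }
  { b, d }  = ᶜ of { a, c, e }
  { d, e }  = { e } ∪ { d }
  { a, b, c }  = { b, c } ∪ { a }
  { b, d, e }  = { b, e } ∪ { d }
  [32 total]
Step 5: already closed under ᶜ and ∪.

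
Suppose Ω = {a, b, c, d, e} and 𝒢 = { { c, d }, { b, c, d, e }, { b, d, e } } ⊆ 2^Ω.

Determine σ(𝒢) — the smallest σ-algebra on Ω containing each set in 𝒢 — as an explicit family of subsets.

Begin from { {  }, { c, d }, { b, d, e }, { b, c, d, e }, Ω } (that is, 𝒢 plus ∅ and Ω).
Round 1. New:
  { a }  = Ω∖{ b, c, d, e }
  { a, c }  = Ω∖{ b, d, e }
  { a, b, e }  = Ω∖{ c, d }
Round 2: +3 →
  { a, c, d }  = { c, d } ∪ { a, c }
  { a, b, c, e }  = { a, b, e } ∪ { a, c }
  { a, b, d, e }  = { a, b, e } ∪ { b, d, e }
Round 3: 3 new —
  { c }  = Ω∖{ a, b, d, e }
  { d }  = Ω∖{ a, b, c, e }
  { b, e }  = Ω∖{ a, c, d }
Round 4: +2 →
  { a, d }  = { d } ∪ { a }
  { b, c, e }  = { c } ∪ { b, e }
Round 5: closed — nothing new.

σ(𝒢) = { {  }, { a }, { c }, { d }, { a, c }, { a, d }, { b, e }, { c, d }, { a, b, e }, { a, c, d }, { b, c, e }, { b, d, e }, { a, b, c, e }, { a, b, d, e }, { b, c, d, e }, Ω }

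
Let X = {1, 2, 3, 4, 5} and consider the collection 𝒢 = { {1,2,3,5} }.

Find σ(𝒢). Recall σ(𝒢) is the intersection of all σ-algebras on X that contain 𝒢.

Seed the family with 𝒢 together with ∅ and X: { {}, {1,2,3,5}, X }.
Pass 1 adds 1:
  {4}  = complement {1,2,3,5}
  — 4 sets.
Pass 2: no new sets; the family is a σ-algebra.

σ(𝒢) = { {}, {4}, {1,2,3,5}, X }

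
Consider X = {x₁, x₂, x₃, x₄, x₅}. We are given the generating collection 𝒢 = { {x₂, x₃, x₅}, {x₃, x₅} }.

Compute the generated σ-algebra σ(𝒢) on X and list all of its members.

|σ(𝒢)| = 8.  σ(𝒢) = { ∅, {x₂}, {x₁, x₄}, {x₃, x₅}, {x₁, x₂, x₄}, {x₂, x₃, x₅}, {x₁, x₃, x₄, x₅}, X }

Derivation:
Initial family (4 sets): { ∅, {x₃, x₅}, {x₂, x₃, x₅}, X }.
Iteration 1 (2 new):
  {x₁, x₄}  = complement {x₂, x₃, x₅}
  {x₁, x₂, x₄}  = complement {x₃, x₅}
  (now 6)
Iteration 2 adds 1:
  {x₁, x₃, x₄, x₅}  = {x₁, x₄} ∪ {x₃, x₅}
  (now 7)
Iteration 3 (1 new):
  {x₂}  = complement {x₁, x₃, x₄, x₅}
  (now 8)
Iteration 4: stable.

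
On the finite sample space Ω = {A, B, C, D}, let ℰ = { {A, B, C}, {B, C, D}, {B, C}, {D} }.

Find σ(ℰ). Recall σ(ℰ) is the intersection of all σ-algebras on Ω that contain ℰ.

Begin from { {}, {D}, {B, C}, {A, B, C}, {B, C, D}, Ω } (that is, ℰ plus ∅ and Ω).
Iteration 1 (2 new):
  {A}  = Ω∖{B, C, D}
  {A, D}  = Ω∖{B, C}
  (now 8)
Iteration 2: no new sets; the family is a σ-algebra.

|σ(ℰ)| = 8.  σ(ℰ) = { {}, {A}, {D}, {A, D}, {B, C}, {A, B, C}, {B, C, D}, Ω }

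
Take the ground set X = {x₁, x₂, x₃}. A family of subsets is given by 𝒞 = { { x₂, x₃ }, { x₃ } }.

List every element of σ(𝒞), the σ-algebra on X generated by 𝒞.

Answer: σ(𝒞) = { {  }, { x₁ }, { x₂ }, { x₃ }, { x₁, x₂ }, { x₁, x₃ }, { x₂, x₃ }, X }

Working:
Seed the family with 𝒞 together with ∅ and X: { {  }, { x₃ }, { x₂, x₃ }, X }.
Round 1: +2 →
  { x₁ }  = { x₂, x₃ }ᶜ
  { x₁, x₂ }  = { x₃ }ᶜ
  [6 total]
Round 2 adds 1:
  { x₁, x₃ }  = { x₃ } ∪ { x₁ }
  [7 total]
Round 3: +1 →
  { x₂ }  = { x₁, x₃ }ᶜ
  [8 total]
Round 4 adds nothing — fixpoint reached.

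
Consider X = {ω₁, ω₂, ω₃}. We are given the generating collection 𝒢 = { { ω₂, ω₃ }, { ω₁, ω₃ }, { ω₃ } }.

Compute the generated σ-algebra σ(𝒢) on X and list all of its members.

Answer: σ(𝒢) = { ∅, { ω₁ }, { ω₂ }, { ω₃ }, { ω₁, ω₂ }, { ω₁, ω₃ }, { ω₂, ω₃ }, X }

Check:
Take S₀ = 𝒢 ∪ {∅, X} = { ∅, { ω₃ }, { ω₁, ω₃ }, { ω₂, ω₃ }, X }.
Iteration 1 adds 3:
  { ω₁ }  = complement { ω₂, ω₃ }
  { ω₂ }  = complement { ω₁, ω₃ }
  { ω₁, ω₂ }  = complement { ω₃ }
  [8 total]
After Iteration 2 the family is unchanged; done.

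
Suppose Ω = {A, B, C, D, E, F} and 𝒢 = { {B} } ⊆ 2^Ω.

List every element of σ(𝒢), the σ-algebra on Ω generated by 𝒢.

Initial family (3 sets): { ∅, {B}, Ω }.
Pass 1 adds 1:
  {A, C, D, E, F}  = {B}ᶜ
  [4 total]
Pass 2: no new sets; the family is a σ-algebra.

|σ(𝒢)| = 4.  σ(𝒢) = { ∅, {B}, {A, C, D, E, F}, Ω }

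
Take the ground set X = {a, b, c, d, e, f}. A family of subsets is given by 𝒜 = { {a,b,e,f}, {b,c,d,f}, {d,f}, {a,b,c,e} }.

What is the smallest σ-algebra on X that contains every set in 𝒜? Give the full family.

Initial family (6 sets): { ∅, {d,f}, {a,b,c,e}, {a,b,e,f}, {b,c,d,f}, X }.
Iteration 1: 4 new —
  {a,e}  = ᶜ of {b,c,d,f}
  {c,d}  = ᶜ of {a,b,e,f}
  {a,b,c,e,f}  = {a,b,c,e} ∪ {a,b,e,f}
  {a,b,d,e,f}  = {d,f} ∪ {a,b,e,f}
  |family| = 10
Iteration 2 (6 new):
  {c}  = ᶜ of {a,b,d,e,f}
  {d}  = ᶜ of {a,b,c,e,f}
  {c,d,f}  = {c,d} ∪ {d,f}
  {a,c,d,e}  = {c,d} ∪ {a,e}
  {a,d,e,f}  = {a,e} ∪ {d,f}
  {a,b,c,d,e}  = {c,d} ∪ {a,b,c,e}
  |family| = 16
Iteration 3 adds 7:
  {f}  = ᶜ of {a,b,c,d,e}
  {b,c}  = ᶜ of {a,d,e,f}
  {b,f}  = ᶜ of {a,c,d,e}
  {a,b,e}  = ᶜ of {c,d,f}
  {a,c,e}  = {c} ∪ {a,e}
  {a,d,e}  = {a,e} ∪ {d}
  {a,c,d,e,f}  = {c} ∪ {a,d,e,f}
  |family| = 23
Iteration 4: 8 new —
  {b}  = ᶜ of {a,c,d,e,f}
  {c,f}  = {f} ∪ {c}
  {a,e,f}  = {f} ∪ {a,e}
  {b,c,d}  = {c,d} ∪ {b,c}
  {b,c,f}  = ᶜ of {a,d,e}
  {b,d,f}  = ᶜ of {a,c,e}
  {a,b,d,e}  = {a,d,e} ∪ {a,b,e}
  {a,c,e,f}  = {a,c,e} ∪ {f}
  |family| = 31
Iteration 5 (1 new):
  {b,d}  = ᶜ of {a,c,e,f}
  |family| = 32
Iteration 6: closed — nothing new.

Hence σ(𝒜) has 32 members: { ∅, {b}, {c}, {d}, {f}, {a,e}, {b,c}, {b,d}, {b,f}, {c,d}, {c,f}, {d,f}, {a,b,e}, {a,c,e}, {a,d,e}, {a,e,f}, {b,c,d}, {b,c,f}, {b,d,f}, {c,d,f}, {a,b,c,e}, {a,b,d,e}, {a,b,e,f}, {a,c,d,e}, {a,c,e,f}, {a,d,e,f}, {b,c,d,f}, {a,b,c,d,e}, {a,b,c,e,f}, {a,b,d,e,f}, {a,c,d,e,f}, X }.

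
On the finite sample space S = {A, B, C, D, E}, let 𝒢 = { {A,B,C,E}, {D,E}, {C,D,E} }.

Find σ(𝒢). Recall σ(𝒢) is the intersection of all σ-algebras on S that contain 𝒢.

Start: 𝒢 ∪ {∅, S} = { {}, {D,E}, {C,D,E}, {A,B,C,E}, S }.
Pass 1: 3 new —
  {D}  = complement {A,B,C,E}
  {A,B}  = complement {C,D,E}
  {A,B,C}  = complement {D,E}
Pass 2: 3 new —
  {A,B,D}  = {D} ∪ {A,B}
  {A,B,C,D}  = {D} ∪ {A,B,C}
  {A,B,D,E}  = {D,E} ∪ {A,B}
Pass 3: 3 new —
  {C}  = complement {A,B,D,E}
  {E}  = complement {A,B,C,D}
  {C,E}  = complement {A,B,D}
Pass 4 adds 2:
  {C,D}  = {C} ∪ {D}
  {A,B,E}  = {A,B} ∪ {E}
Pass 5: closed — nothing new.

σ(𝒢) = { {}, {C}, {D}, {E}, {A,B}, {C,D}, {C,E}, {D,E}, {A,B,C}, {A,B,D}, {A,B,E}, {C,D,E}, {A,B,C,D}, {A,B,C,E}, {A,B,D,E}, S }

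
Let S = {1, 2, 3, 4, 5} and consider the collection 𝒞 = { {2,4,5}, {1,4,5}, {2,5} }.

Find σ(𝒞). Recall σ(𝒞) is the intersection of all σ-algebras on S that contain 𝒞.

σ(𝒞) = { {}, {1}, {2}, {3}, {4}, {5}, {1,2}, {1,3}, {1,4}, {1,5}, {2,3}, {2,4}, {2,5}, {3,4}, {3,5}, {4,5}, {1,2,3}, {1,2,4}, {1,2,5}, {1,3,4}, {1,3,5}, {1,4,5}, {2,3,4}, {2,3,5}, {2,4,5}, {3,4,5}, {1,2,3,4}, {1,2,3,5}, {1,2,4,5}, {1,3,4,5}, {2,3,4,5}, S }

Check:
Take S₀ = 𝒞 ∪ {∅, S} = { {}, {2,5}, {1,4,5}, {2,4,5}, S }.
Round 1 adds 4:
  {1,3}  = ᶜ of {2,4,5}
  {2,3}  = ᶜ of {1,4,5}
  {1,3,4}  = ᶜ of {2,5}
  {1,2,4,5}  = {1,4,5} ∪ {2,5}
  (now 9)
Round 2: +7 →
  {3}  = ᶜ of {1,2,4,5}
  {1,2,3}  = {2,3} ∪ {1,3}
  {2,3,5}  = {2,5} ∪ {2,3}
  {1,2,3,4}  = {1,3,4} ∪ {2,3}
  {1,2,3,5}  = {2,5} ∪ {1,3}
  {1,3,4,5}  = {1,4,5} ∪ {1,3,4}
  {2,3,4,5}  = {2,3} ∪ {2,4,5}
  (now 16)
Round 3. New:
  {1}  = ᶜ of {2,3,4,5}
  {2}  = ᶜ of {1,3,4,5}
  {4}  = ᶜ of {1,2,3,5}
  {5}  = ᶜ of {1,2,3,4}
  {1,4}  = ᶜ of {2,3,5}
  {4,5}  = ᶜ of {1,2,3}
  (now 22)
Round 4: +10 →
  {1,2}  = {2} ∪ {1}
  {1,5}  = {5} ∪ {1}
  {2,4}  = {2} ∪ {4}
  {3,4}  = {3} ∪ {4}
  {3,5}  = {5} ∪ {3}
  {1,2,4}  = {2} ∪ {1,4}
  {1,2,5}  = {2,5} ∪ {1}
  {1,3,5}  = {5} ∪ {1,3}
  {2,3,4}  = {2,3} ∪ {4}
  {3,4,5}  = {4,5} ∪ {3}
  (now 32)
Round 5: no new sets; the family is a σ-algebra.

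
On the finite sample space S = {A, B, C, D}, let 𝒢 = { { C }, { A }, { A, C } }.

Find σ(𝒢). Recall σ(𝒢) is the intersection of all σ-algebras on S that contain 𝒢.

Initial family (5 sets): { {}, { A }, { C }, { A, C }, S }.
Step 1: +3 →
  { B, D }  = ᶜ of { A, C }
  { A, B, D }  = ᶜ of { C }
  { B, C, D }  = ᶜ of { A }
  [8 total]
Step 2 adds nothing — fixpoint reached.

σ(𝒢) = { {}, { A }, { C }, { A, C }, { B, D }, { A, B, D }, { B, C, D }, S }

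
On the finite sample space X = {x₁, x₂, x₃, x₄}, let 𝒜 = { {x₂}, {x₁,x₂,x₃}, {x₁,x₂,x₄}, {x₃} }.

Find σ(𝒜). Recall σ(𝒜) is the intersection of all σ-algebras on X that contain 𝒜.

σ(𝒜) = { {}, {x₁}, {x₂}, {x₃}, {x₄}, {x₁,x₂}, {x₁,x₃}, {x₁,x₄}, {x₂,x₃}, {x₂,x₄}, {x₃,x₄}, {x₁,x₂,x₃}, {x₁,x₂,x₄}, {x₁,x₃,x₄}, {x₂,x₃,x₄}, X }

Working:
Initial family (6 sets): { {}, {x₂}, {x₃}, {x₁,x₂,x₃}, {x₁,x₂,x₄}, X }.
Pass 1. New:
  {x₄}  = {x₁,x₂,x₃}ᶜ
  {x₂,x₃}  = {x₃} ∪ {x₂}
  {x₁,x₃,x₄}  = {x₂}ᶜ
  — 9 sets.
Pass 2 (4 new):
  {x₁,x₄}  = {x₂,x₃}ᶜ
  {x₂,x₄}  = {x₂} ∪ {x₄}
  {x₃,x₄}  = {x₃} ∪ {x₄}
  {x₂,x₃,x₄}  = {x₂,x₃} ∪ {x₄}
  — 13 sets.
Pass 3 adds 3:
  {x₁}  = {x₂,x₃,x₄}ᶜ
  {x₁,x₂}  = {x₃,x₄}ᶜ
  {x₁,x₃}  = {x₂,x₄}ᶜ
  — 16 sets.
After Pass 4 the family is unchanged; done.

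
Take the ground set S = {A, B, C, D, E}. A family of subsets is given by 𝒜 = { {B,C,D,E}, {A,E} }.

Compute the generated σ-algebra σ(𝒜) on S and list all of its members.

σ(𝒜) (8 sets): { {}, {A}, {E}, {A,E}, {B,C,D}, {A,B,C,D}, {B,C,D,E}, S }

Trace:
Seed the family with 𝒜 together with ∅ and S: { {}, {A,E}, {B,C,D,E}, S }.
Pass 1. New:
  {A}  = ᶜ of {B,C,D,E}
  {B,C,D}  = ᶜ of {A,E}
  — 6 sets.
Pass 2. New:
  {A,B,C,D}  = {B,C,D} ∪ {A}
  — 7 sets.
Pass 3. New:
  {E}  = ᶜ of {A,B,C,D}
  — 8 sets.
Pass 4 adds nothing — fixpoint reached.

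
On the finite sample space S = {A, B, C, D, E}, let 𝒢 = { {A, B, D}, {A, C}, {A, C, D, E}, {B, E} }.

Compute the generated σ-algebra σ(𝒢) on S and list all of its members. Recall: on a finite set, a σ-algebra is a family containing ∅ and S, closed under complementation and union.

Start: 𝒢 ∪ {∅, S} = { {}, {A, C}, {B, E}, {A, B, D}, {A, C, D, E}, S }.
Step 1: 7 new —
  {B}  = ᶜ of {A, C, D, E}
  {C, E}  = ᶜ of {A, B, D}
  {A, C, D}  = ᶜ of {B, E}
  {B, D, E}  = ᶜ of {A, C}
  {A, B, C, D}  = {A, C} ∪ {A, B, D}
  {A, B, C, E}  = {B, E} ∪ {A, C}
  {A, B, D, E}  = {B, E} ∪ {A, B, D}
Step 2: 7 new —
  {C}  = ᶜ of {A, B, D, E}
  {D}  = ᶜ of {A, B, C, E}
  {E}  = ᶜ of {A, B, C, D}
  {A, B, C}  = {B} ∪ {A, C}
  {A, C, E}  = {A, C} ∪ {C, E}
  {B, C, E}  = {B, E} ∪ {C, E}
  {B, C, D, E}  = {C, E} ∪ {B, D, E}
Step 3: +7 →
  {A}  = ᶜ of {B, C, D, E}
  {A, D}  = ᶜ of {B, C, E}
  {B, C}  = {B} ∪ {C}
  {B, D}  = ᶜ of {A, C, E}
  {C, D}  = {C} ∪ {D}
  {D, E}  = ᶜ of {A, B, C}
  {C, D, E}  = {C, E} ∪ {D}
Step 4: 5 new —
  {A, B}  = ᶜ of {C, D, E}
  {A, E}  = {E} ∪ {A}
  {A, B, E}  = ᶜ of {C, D}
  {A, D, E}  = ᶜ of {B, C}
  {B, C, D}  = {C, D} ∪ {B}
Step 5: stable.

σ(𝒢) = { {}, {A}, {B}, {C}, {D}, {E}, {A, B}, {A, C}, {A, D}, {A, E}, {B, C}, {B, D}, {B, E}, {C, D}, {C, E}, {D, E}, {A, B, C}, {A, B, D}, {A, B, E}, {A, C, D}, {A, C, E}, {A, D, E}, {B, C, D}, {B, C, E}, {B, D, E}, {C, D, E}, {A, B, C, D}, {A, B, C, E}, {A, B, D, E}, {A, C, D, E}, {B, C, D, E}, S }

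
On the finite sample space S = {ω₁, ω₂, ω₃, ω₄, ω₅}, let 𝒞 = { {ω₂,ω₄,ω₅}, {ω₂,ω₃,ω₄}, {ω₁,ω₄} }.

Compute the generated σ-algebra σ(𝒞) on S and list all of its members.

|σ(𝒞)| = 32.  σ(𝒞) = { {}, {ω₁}, {ω₂}, {ω₃}, {ω₄}, {ω₅}, {ω₁,ω₂}, {ω₁,ω₃}, {ω₁,ω₄}, {ω₁,ω₅}, {ω₂,ω₃}, {ω₂,ω₄}, {ω₂,ω₅}, {ω₃,ω₄}, {ω₃,ω₅}, {ω₄,ω₅}, {ω₁,ω₂,ω₃}, {ω₁,ω₂,ω₄}, {ω₁,ω₂,ω₅}, {ω₁,ω₃,ω₄}, {ω₁,ω₃,ω₅}, {ω₁,ω₄,ω₅}, {ω₂,ω₃,ω₄}, {ω₂,ω₃,ω₅}, {ω₂,ω₄,ω₅}, {ω₃,ω₄,ω₅}, {ω₁,ω₂,ω₃,ω₄}, {ω₁,ω₂,ω₃,ω₅}, {ω₁,ω₂,ω₄,ω₅}, {ω₁,ω₃,ω₄,ω₅}, {ω₂,ω₃,ω₄,ω₅}, S }

Derivation:
Take S₀ = 𝒞 ∪ {∅, S} = { {}, {ω₁,ω₄}, {ω₂,ω₃,ω₄}, {ω₂,ω₄,ω₅}, S }.
Iteration 1. New:
  {ω₁,ω₃}  = ᶜ of {ω₂,ω₄,ω₅}
  {ω₁,ω₅}  = ᶜ of {ω₂,ω₃,ω₄}
  {ω₂,ω₃,ω₅}  = ᶜ of {ω₁,ω₄}
  {ω₁,ω₂,ω₃,ω₄}  = {ω₂,ω₃,ω₄} ∪ {ω₁,ω₄}
  {ω₁,ω₂,ω₄,ω₅}  = {ω₁,ω₄} ∪ {ω₂,ω₄,ω₅}
  {ω₂,ω₃,ω₄,ω₅}  = {ω₂,ω₃,ω₄} ∪ {ω₂,ω₄,ω₅}
  — 11 sets.
Iteration 2: +7 →
  {ω₁}  = ᶜ of {ω₂,ω₃,ω₄,ω₅}
  {ω₃}  = ᶜ of {ω₁,ω₂,ω₄,ω₅}
  {ω₅}  = ᶜ of {ω₁,ω₂,ω₃,ω₄}
  {ω₁,ω₃,ω₄}  = {ω₁,ω₄} ∪ {ω₁,ω₃}
  {ω₁,ω₃,ω₅}  = {ω₁,ω₃} ∪ {ω₁,ω₅}
  {ω₁,ω₄,ω₅}  = {ω₁,ω₄} ∪ {ω₁,ω₅}
  {ω₁,ω₂,ω₃,ω₅}  = {ω₂,ω₃,ω₅} ∪ {ω₁,ω₃}
  — 18 sets.
Iteration 3: 6 new —
  {ω₄}  = ᶜ of {ω₁,ω₂,ω₃,ω₅}
  {ω₂,ω₃}  = ᶜ of {ω₁,ω₄,ω₅}
  {ω₂,ω₄}  = ᶜ of {ω₁,ω₃,ω₅}
  {ω₂,ω₅}  = ᶜ of {ω₁,ω₃,ω₄}
  {ω₃,ω₅}  = {ω₃} ∪ {ω₅}
  {ω₁,ω₃,ω₄,ω₅}  = {ω₁,ω₄,ω₅} ∪ {ω₃}
  — 24 sets.
Iteration 4 adds 7:
  {ω₂}  = ᶜ of {ω₁,ω₃,ω₄,ω₅}
  {ω₃,ω₄}  = {ω₃} ∪ {ω₄}
  {ω₄,ω₅}  = {ω₅} ∪ {ω₄}
  {ω₁,ω₂,ω₃}  = {ω₂,ω₃} ∪ {ω₁,ω₃}
  {ω₁,ω₂,ω₄}  = ᶜ of {ω₃,ω₅}
  {ω₁,ω₂,ω₅}  = {ω₂,ω₅} ∪ {ω₁,ω₅}
  {ω₃,ω₄,ω₅}  = {ω₄} ∪ {ω₃,ω₅}
  — 31 sets.
Iteration 5: +1 →
  {ω₁,ω₂}  = ᶜ of {ω₃,ω₄,ω₅}
  — 32 sets.
After Iteration 6 the family is unchanged; done.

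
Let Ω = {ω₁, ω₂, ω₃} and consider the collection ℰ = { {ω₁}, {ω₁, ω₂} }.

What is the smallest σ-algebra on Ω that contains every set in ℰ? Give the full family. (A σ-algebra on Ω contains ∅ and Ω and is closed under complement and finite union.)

Begin from { ∅, {ω₁}, {ω₁, ω₂}, Ω } (that is, ℰ plus ∅ and Ω).
Step 1: +2 →
  {ω₃}  = {ω₁, ω₂}ᶜ
  {ω₂, ω₃}  = {ω₁}ᶜ
  (now 6)
Step 2: +1 →
  {ω₁, ω₃}  = {ω₃} ∪ {ω₁}
  (now 7)
Step 3 (1 new):
  {ω₂}  = {ω₁, ω₃}ᶜ
  (now 8)
After Step 4 the family is unchanged; done.

Therefore σ(ℰ) = { ∅, {ω₁}, {ω₂}, {ω₃}, {ω₁, ω₂}, {ω₁, ω₃}, {ω₂, ω₃}, Ω } (|σ(ℰ)| = 8).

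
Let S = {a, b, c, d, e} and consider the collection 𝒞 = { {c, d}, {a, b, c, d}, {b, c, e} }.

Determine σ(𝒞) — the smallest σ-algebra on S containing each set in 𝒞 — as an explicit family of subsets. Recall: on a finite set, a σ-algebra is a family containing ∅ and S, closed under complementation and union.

Take S₀ = 𝒞 ∪ {∅, S} = { {}, {c, d}, {b, c, e}, {a, b, c, d}, S }.
Step 1: +4 →
  {e}  = S∖{a, b, c, d}
  {a, d}  = S∖{b, c, e}
  {a, b, e}  = S∖{c, d}
  {b, c, d, e}  = {c, d} ∪ {b, c, e}
  [9 total]
Step 2 adds 6:
  {a}  = S∖{b, c, d, e}
  {a, c, d}  = {c, d} ∪ {a, d}
  {a, d, e}  = {e} ∪ {a, d}
  {c, d, e}  = {c, d} ∪ {e}
  {a, b, c, e}  = {a, b, e} ∪ {b, c, e}
  {a, b, d, e}  = {a, b, e} ∪ {a, d}
  [15 total]
Step 3 adds 7:
  {c}  = S∖{a, b, d, e}
  {d}  = S∖{a, b, c, e}
  {a, b}  = S∖{c, d, e}
  {a, e}  = {e} ∪ {a}
  {b, c}  = S∖{a, d, e}
  {b, e}  = S∖{a, c, d}
  {a, c, d, e}  = {a, d, e} ∪ {c, d, e}
  [22 total]
Step 4: 9 new —
  {b}  = S∖{a, c, d, e}
  {a, c}  = {c} ∪ {a}
  {c, e}  = {e} ∪ {c}
  {d, e}  = {e} ∪ {d}
  {a, b, c}  = {a, b} ∪ {c}
  {a, b, d}  = {a, d} ∪ {a, b}
  {a, c, e}  = {a, e} ∪ {c}
  {b, c, d}  = S∖{a, e}
  {b, d, e}  = {b, e} ∪ {d}
  [31 total]
Step 5. New:
  {b, d}  = S∖{a, c, e}
  [32 total]
Step 6: already closed under ᶜ and ∪.

Hence σ(𝒞) has 32 members: { {}, {a}, {b}, {c}, {d}, {e}, {a, b}, {a, c}, {a, d}, {a, e}, {b, c}, {b, d}, {b, e}, {c, d}, {c, e}, {d, e}, {a, b, c}, {a, b, d}, {a, b, e}, {a, c, d}, {a, c, e}, {a, d, e}, {b, c, d}, {b, c, e}, {b, d, e}, {c, d, e}, {a, b, c, d}, {a, b, c, e}, {a, b, d, e}, {a, c, d, e}, {b, c, d, e}, S }.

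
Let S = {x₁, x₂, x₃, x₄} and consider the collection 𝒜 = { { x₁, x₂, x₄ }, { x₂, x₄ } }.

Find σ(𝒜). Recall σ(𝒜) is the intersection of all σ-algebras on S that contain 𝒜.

|σ(𝒜)| = 8.  σ(𝒜) = { {}, { x₁ }, { x₃ }, { x₁, x₃ }, { x₂, x₄ }, { x₁, x₂, x₄ }, { x₂, x₃, x₄ }, S }

Check:
Start: 𝒜 ∪ {∅, S} = { {}, { x₂, x₄ }, { x₁, x₂, x₄ }, S }.
Round 1 adds 2:
  { x₃ }  = ᶜ of { x₁, x₂, x₄ }
  { x₁, x₃ }  = ᶜ of { x₂, x₄ }
  |family| = 6
Round 2 adds 1:
  { x₂, x₃, x₄ }  = { x₃ } ∪ { x₂, x₄ }
  |family| = 7
Round 3: 1 new —
  { x₁ }  = ᶜ of { x₂, x₃, x₄ }
  |family| = 8
Round 4: already closed under ᶜ and ∪.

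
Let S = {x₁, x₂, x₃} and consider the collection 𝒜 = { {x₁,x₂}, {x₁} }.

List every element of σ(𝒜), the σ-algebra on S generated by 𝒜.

Answer: σ(𝒜) = { {}, {x₁}, {x₂}, {x₃}, {x₁,x₂}, {x₁,x₃}, {x₂,x₃}, S }

Trace:
Begin from { {}, {x₁}, {x₁,x₂}, S } (that is, 𝒜 plus ∅ and S).
Iteration 1 adds 2:
  {x₃}  = {x₁,x₂}ᶜ
  {x₂,x₃}  = {x₁}ᶜ
  — 6 sets.
Iteration 2. New:
  {x₁,x₃}  = {x₃} ∪ {x₁}
  — 7 sets.
Iteration 3. New:
  {x₂}  = {x₁,x₃}ᶜ
  — 8 sets.
Iteration 4: no new sets; the family is a σ-algebra.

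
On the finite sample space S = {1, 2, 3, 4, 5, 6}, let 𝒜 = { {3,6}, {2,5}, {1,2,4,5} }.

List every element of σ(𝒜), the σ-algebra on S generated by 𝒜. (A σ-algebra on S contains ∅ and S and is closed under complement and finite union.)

|σ(𝒜)| = 8.  σ(𝒜) = { ∅, {1,4}, {2,5}, {3,6}, {1,2,4,5}, {1,3,4,6}, {2,3,5,6}, S }

Trace:
Seed the family with 𝒜 together with ∅ and S: { ∅, {2,5}, {3,6}, {1,2,4,5}, S }.
Step 1: 2 new —
  {1,3,4,6}  = complement {2,5}
  {2,3,5,6}  = {2,5} ∪ {3,6}
  (now 7)
Step 2 (1 new):
  {1,4}  = complement {2,3,5,6}
  (now 8)
Step 3: stable.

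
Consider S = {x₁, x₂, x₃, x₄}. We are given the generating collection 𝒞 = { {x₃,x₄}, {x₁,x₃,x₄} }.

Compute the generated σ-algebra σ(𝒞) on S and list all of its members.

|σ(𝒞)| = 8.  σ(𝒞) = { {}, {x₁}, {x₂}, {x₁,x₂}, {x₃,x₄}, {x₁,x₃,x₄}, {x₂,x₃,x₄}, S }

Trace:
Start: 𝒞 ∪ {∅, S} = { {}, {x₃,x₄}, {x₁,x₃,x₄}, S }.
Pass 1 (2 new):
  {x₂}  = ᶜ of {x₁,x₃,x₄}
  {x₁,x₂}  = ᶜ of {x₃,x₄}
  |family| = 6
Pass 2: 1 new —
  {x₂,x₃,x₄}  = {x₃,x₄} ∪ {x₂}
  |family| = 7
Pass 3 adds 1:
  {x₁}  = ᶜ of {x₂,x₃,x₄}
  |family| = 8
After Pass 4 the family is unchanged; done.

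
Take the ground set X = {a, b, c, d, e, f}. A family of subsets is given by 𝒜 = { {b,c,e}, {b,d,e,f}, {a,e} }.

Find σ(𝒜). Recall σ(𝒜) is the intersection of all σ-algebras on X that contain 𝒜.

Start: 𝒜 ∪ {∅, X} = { ∅, {a,e}, {b,c,e}, {b,d,e,f}, X }.
Iteration 1: 6 new —
  {a,c}  = X∖{b,d,e,f}
  {a,d,f}  = X∖{b,c,e}
  {a,b,c,e}  = {b,c,e} ∪ {a,e}
  {b,c,d,f}  = X∖{a,e}
  {a,b,d,e,f}  = {b,d,e,f} ∪ {a,e}
  {b,c,d,e,f}  = {b,d,e,f} ∪ {b,c,e}
  |family| = 11
Iteration 2. New:
  {a}  = X∖{b,c,d,e,f}
  {c}  = X∖{a,b,d,e,f}
  {d,f}  = X∖{a,b,c,e}
  {a,c,e}  = {a,c} ∪ {a,e}
  {a,c,d,f}  = {a,d,f} ∪ {a,c}
  {a,d,e,f}  = {a,d,f} ∪ {a,e}
  {a,b,c,d,f}  = {a,d,f} ∪ {b,c,d,f}
  |family| = 18
Iteration 3 adds 6:
  {e}  = X∖{a,b,c,d,f}
  {b,c}  = X∖{a,d,e,f}
  {b,e}  = X∖{a,c,d,f}
  {b,d,f}  = X∖{a,c,e}
  {c,d,f}  = {c} ∪ {d,f}
  {a,c,d,e,f}  = {c} ∪ {a,d,e,f}
  |family| = 24
Iteration 4: +7 →
  {b}  = X∖{a,c,d,e,f}
  {c,e}  = {e} ∪ {c}
  {a,b,c}  = {b,c} ∪ {a,c}
  {a,b,e}  = X∖{c,d,f}
  {d,e,f}  = {e} ∪ {d,f}
  {a,b,d,f}  = {b,d,f} ∪ {a,d,f}
  {c,d,e,f}  = {e} ∪ {c,d,f}
  |family| = 31
Iteration 5 adds 1:
  {a,b}  = X∖{c,d,e,f}
  |family| = 32
Iteration 6: already closed under ᶜ and ∪.

σ(𝒜) = { ∅, {a}, {b}, {c}, {e}, {a,b}, {a,c}, {a,e}, {b,c}, {b,e}, {c,e}, {d,f}, {a,b,c}, {a,b,e}, {a,c,e}, {a,d,f}, {b,c,e}, {b,d,f}, {c,d,f}, {d,e,f}, {a,b,c,e}, {a,b,d,f}, {a,c,d,f}, {a,d,e,f}, {b,c,d,f}, {b,d,e,f}, {c,d,e,f}, {a,b,c,d,f}, {a,b,d,e,f}, {a,c,d,e,f}, {b,c,d,e,f}, X }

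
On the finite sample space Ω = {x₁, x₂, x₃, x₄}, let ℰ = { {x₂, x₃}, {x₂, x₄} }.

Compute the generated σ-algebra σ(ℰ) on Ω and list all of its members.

σ(ℰ) (16 sets): { {}, {x₁}, {x₂}, {x₃}, {x₄}, {x₁, x₂}, {x₁, x₃}, {x₁, x₄}, {x₂, x₃}, {x₂, x₄}, {x₃, x₄}, {x₁, x₂, x₃}, {x₁, x₂, x₄}, {x₁, x₃, x₄}, {x₂, x₃, x₄}, Ω }

Check:
Begin from { {}, {x₂, x₃}, {x₂, x₄}, Ω } (that is, ℰ plus ∅ and Ω).
Pass 1: +3 →
  {x₁, x₃}  = Ω∖{x₂, x₄}
  {x₁, x₄}  = Ω∖{x₂, x₃}
  {x₂, x₃, x₄}  = {x₂, x₄} ∪ {x₂, x₃}
  — 7 sets.
Pass 2 (4 new):
  {x₁}  = Ω∖{x₂, x₃, x₄}
  {x₁, x₂, x₃}  = {x₂, x₃} ∪ {x₁, x₃}
  {x₁, x₂, x₄}  = {x₁, x₄} ∪ {x₂, x₄}
  {x₁, x₃, x₄}  = {x₁, x₄} ∪ {x₁, x₃}
  — 11 sets.
Pass 3. New:
  {x₂}  = Ω∖{x₁, x₃, x₄}
  {x₃}  = Ω∖{x₁, x₂, x₄}
  {x₄}  = Ω∖{x₁, x₂, x₃}
  — 14 sets.
Pass 4 (2 new):
  {x₁, x₂}  = {x₂} ∪ {x₁}
  {x₃, x₄}  = {x₃} ∪ {x₄}
  — 16 sets.
Pass 5: already closed under ᶜ and ∪.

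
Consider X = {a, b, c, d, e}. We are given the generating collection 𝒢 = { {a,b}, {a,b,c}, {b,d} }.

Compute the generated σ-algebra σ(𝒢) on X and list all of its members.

|σ(𝒢)| = 32.  σ(𝒢) = { {}, {a}, {b}, {c}, {d}, {e}, {a,b}, {a,c}, {a,d}, {a,e}, {b,c}, {b,d}, {b,e}, {c,d}, {c,e}, {d,e}, {a,b,c}, {a,b,d}, {a,b,e}, {a,c,d}, {a,c,e}, {a,d,e}, {b,c,d}, {b,c,e}, {b,d,e}, {c,d,e}, {a,b,c,d}, {a,b,c,e}, {a,b,d,e}, {a,c,d,e}, {b,c,d,e}, X }

Derivation:
Start: 𝒢 ∪ {∅, X} = { {}, {a,b}, {b,d}, {a,b,c}, X }.
Iteration 1: 5 new —
  {d,e}  = X∖{a,b,c}
  {a,b,d}  = {a,b} ∪ {b,d}
  {a,c,e}  = X∖{b,d}
  {c,d,e}  = X∖{a,b}
  {a,b,c,d}  = {a,b,c} ∪ {b,d}
  |family| = 10
Iteration 2: 7 new —
  {e}  = X∖{a,b,c,d}
  {c,e}  = X∖{a,b,d}
  {b,d,e}  = {d,e} ∪ {b,d}
  {a,b,c,e}  = {a,b,c} ∪ {a,c,e}
  {a,b,d,e}  = {a,b} ∪ {d,e}
  {a,c,d,e}  = {c,d,e} ∪ {a,c,e}
  {b,c,d,e}  = {c,d,e} ∪ {b,d}
  |family| = 17
Iteration 3: 6 new —
  {a}  = X∖{b,c,d,e}
  {b}  = X∖{a,c,d,e}
  {c}  = X∖{a,b,d,e}
  {d}  = X∖{a,b,c,e}
  {a,c}  = X∖{b,d,e}
  {a,b,e}  = {a,b} ∪ {e}
  |family| = 23
Iteration 4 adds 9:
  {a,d}  = {d} ∪ {a}
  {a,e}  = {e} ∪ {a}
  {b,c}  = {b} ∪ {c}
  {b,e}  = {b} ∪ {e}
  {c,d}  = X∖{a,b,e}
  {a,c,d}  = {a,c} ∪ {d}
  {a,d,e}  = {d,e} ∪ {a}
  {b,c,d}  = {c} ∪ {b,d}
  {b,c,e}  = {b} ∪ {c,e}
  |family| = 32
Iteration 5: no new sets; the family is a σ-algebra.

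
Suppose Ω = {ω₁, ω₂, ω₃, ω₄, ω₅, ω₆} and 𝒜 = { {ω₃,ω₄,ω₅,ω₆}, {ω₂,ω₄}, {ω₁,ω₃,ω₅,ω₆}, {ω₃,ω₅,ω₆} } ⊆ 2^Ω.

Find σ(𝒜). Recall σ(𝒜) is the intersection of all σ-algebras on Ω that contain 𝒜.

σ(𝒜) = { {}, {ω₁}, {ω₂}, {ω₄}, {ω₁,ω₂}, {ω₁,ω₄}, {ω₂,ω₄}, {ω₁,ω₂,ω₄}, {ω₃,ω₅,ω₆}, {ω₁,ω₃,ω₅,ω₆}, {ω₂,ω₃,ω₅,ω₆}, {ω₃,ω₄,ω₅,ω₆}, {ω₁,ω₂,ω₃,ω₅,ω₆}, {ω₁,ω₃,ω₄,ω₅,ω₆}, {ω₂,ω₃,ω₄,ω₅,ω₆}, Ω }

Check:
Seed the family with 𝒜 together with ∅ and Ω: { {}, {ω₂,ω₄}, {ω₃,ω₅,ω₆}, {ω₁,ω₃,ω₅,ω₆}, {ω₃,ω₄,ω₅,ω₆}, Ω }.
Pass 1 adds 4:
  {ω₁,ω₂}  = complement {ω₃,ω₄,ω₅,ω₆}
  {ω₁,ω₂,ω₄}  = complement {ω₃,ω₅,ω₆}
  {ω₁,ω₃,ω₄,ω₅,ω₆}  = {ω₁,ω₃,ω₅,ω₆} ∪ {ω₃,ω₄,ω₅,ω₆}
  {ω₂,ω₃,ω₄,ω₅,ω₆}  = {ω₃,ω₅,ω₆} ∪ {ω₂,ω₄}
  (now 10)
Pass 2: +3 →
  {ω₁}  = complement {ω₂,ω₃,ω₄,ω₅,ω₆}
  {ω₂}  = complement {ω₁,ω₃,ω₄,ω₅,ω₆}
  {ω₁,ω₂,ω₃,ω₅,ω₆}  = {ω₁,ω₃,ω₅,ω₆} ∪ {ω₁,ω₂}
  (now 13)
Pass 3. New:
  {ω₄}  = complement {ω₁,ω₂,ω₃,ω₅,ω₆}
  {ω₂,ω₃,ω₅,ω₆}  = {ω₃,ω₅,ω₆} ∪ {ω₂}
  (now 15)
Pass 4 adds 1:
  {ω₁,ω₄}  = complement {ω₂,ω₃,ω₅,ω₆}
  (now 16)
Pass 5: no new sets; the family is a σ-algebra.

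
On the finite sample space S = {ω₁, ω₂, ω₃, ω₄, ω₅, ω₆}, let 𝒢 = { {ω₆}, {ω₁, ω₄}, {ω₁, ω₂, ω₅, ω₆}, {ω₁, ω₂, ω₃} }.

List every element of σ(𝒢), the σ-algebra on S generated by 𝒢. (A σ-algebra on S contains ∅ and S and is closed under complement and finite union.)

Initial family (6 sets): { {}, {ω₆}, {ω₁, ω₄}, {ω₁, ω₂, ω₃}, {ω₁, ω₂, ω₅, ω₆}, S }.
Step 1. New:
  {ω₃, ω₄}  = S∖{ω₁, ω₂, ω₅, ω₆}
  {ω₁, ω₄, ω₆}  = {ω₁, ω₄} ∪ {ω₆}
  {ω₄, ω₅, ω₆}  = S∖{ω₁, ω₂, ω₃}
  {ω₁, ω₂, ω₃, ω₄}  = {ω₁, ω₂, ω₃} ∪ {ω₁, ω₄}
  {ω₁, ω₂, ω₃, ω₆}  = {ω₁, ω₂, ω₃} ∪ {ω₆}
  {ω₂, ω₃, ω₅, ω₆}  = S∖{ω₁, ω₄}
  {ω₁, ω₂, ω₃, ω₄, ω₅}  = S∖{ω₆}
  {ω₁, ω₂, ω₃, ω₅, ω₆}  = {ω₁, ω₂, ω₃} ∪ {ω₁, ω₂, ω₅, ω₆}
  {ω₁, ω₂, ω₄, ω₅, ω₆}  = {ω₁, ω₄} ∪ {ω₁, ω₂, ω₅, ω₆}
  (now 15)
Step 2 (12 new):
  {ω₃}  = S∖{ω₁, ω₂, ω₄, ω₅, ω₆}
  {ω₄}  = S∖{ω₁, ω₂, ω₃, ω₅, ω₆}
  {ω₄, ω₅}  = S∖{ω₁, ω₂, ω₃, ω₆}
  {ω₅, ω₆}  = S∖{ω₁, ω₂, ω₃, ω₄}
  {ω₁, ω₃, ω₄}  = {ω₃, ω₄} ∪ {ω₁, ω₄}
  {ω₂, ω₃, ω₅}  = S∖{ω₁, ω₄, ω₆}
  {ω₃, ω₄, ω₆}  = {ω₃, ω₄} ∪ {ω₆}
  {ω₁, ω₃, ω₄, ω₆}  = {ω₃, ω₄} ∪ {ω₁, ω₄, ω₆}
  {ω₁, ω₄, ω₅, ω₆}  = {ω₁, ω₄, ω₆} ∪ {ω₄, ω₅, ω₆}
  {ω₃, ω₄, ω₅, ω₆}  = {ω₃, ω₄} ∪ {ω₄, ω₅, ω₆}
  {ω₁, ω₂, ω₃, ω₄, ω₆}  = {ω₃, ω₄} ∪ {ω₁, ω₂, ω₃, ω₆}
  {ω₂, ω₃, ω₄, ω₅, ω₆}  = {ω₃, ω₄} ∪ {ω₂, ω₃, ω₅, ω₆}
  (now 27)
Step 3 adds 16:
  {ω₁}  = S∖{ω₂, ω₃, ω₄, ω₅, ω₆}
  {ω₅}  = S∖{ω₁, ω₂, ω₃, ω₄, ω₆}
  {ω₁, ω₂}  = S∖{ω₃, ω₄, ω₅, ω₆}
  {ω₂, ω₃}  = S∖{ω₁, ω₄, ω₅, ω₆}
  {ω₂, ω₅}  = S∖{ω₁, ω₃, ω₄, ω₆}
  {ω₃, ω₆}  = {ω₆} ∪ {ω₃}
  {ω₄, ω₆}  = {ω₆} ∪ {ω₄}
  {ω₁, ω₂, ω₅}  = S∖{ω₃, ω₄, ω₆}
  {ω₁, ω₄, ω₅}  = {ω₄, ω₅} ∪ {ω₁, ω₄}
  {ω₂, ω₅, ω₆}  = S∖{ω₁, ω₃, ω₄}
  {ω₃, ω₄, ω₅}  = {ω₃, ω₄} ∪ {ω₄, ω₅}
  {ω₃, ω₅, ω₆}  = {ω₅, ω₆} ∪ {ω₃}
  {ω₁, ω₂, ω₃, ω₅}  = {ω₁, ω₂, ω₃} ∪ {ω₂, ω₃, ω₅}
  {ω₁, ω₃, ω₄, ω₅}  = {ω₄, ω₅} ∪ {ω₁, ω₃, ω₄}
  {ω₂, ω₃, ω₄, ω₅}  = {ω₃, ω₄} ∪ {ω₂, ω₃, ω₅}
  {ω₁, ω₃, ω₄, ω₅, ω₆}  = {ω₃, ω₄} ∪ {ω₁, ω₄, ω₅, ω₆}
  (now 43)
Step 4 adds 18:
  {ω₂}  = S∖{ω₁, ω₃, ω₄, ω₅, ω₆}
  {ω₁, ω₃}  = {ω₃} ∪ {ω₁}
  {ω₁, ω₅}  = {ω₁} ∪ {ω₅}
  {ω₁, ω₆}  = S∖{ω₂, ω₃, ω₄, ω₅}
  {ω₂, ω₆}  = S∖{ω₁, ω₃, ω₄, ω₅}
  {ω₃, ω₅}  = {ω₃} ∪ {ω₅}
  {ω₁, ω₂, ω₄}  = S∖{ω₃, ω₅, ω₆}
  {ω₁, ω₂, ω₆}  = S∖{ω₃, ω₄, ω₅}
  {ω₁, ω₃, ω₆}  = {ω₃, ω₆} ∪ {ω₁}
  {ω₁, ω₅, ω₆}  = {ω₁} ∪ {ω₅, ω₆}
  {ω₂, ω₃, ω₄}  = {ω₃, ω₄} ∪ {ω₂, ω₃}
  {ω₂, ω₃, ω₆}  = S∖{ω₁, ω₄, ω₅}
  {ω₂, ω₄, ω₅}  = {ω₄, ω₅} ∪ {ω₂, ω₅}
  {ω₁, ω₂, ω₄, ω₅}  = S∖{ω₃, ω₆}
  {ω₁, ω₂, ω₄, ω₆}  = {ω₁, ω₂} ∪ {ω₁, ω₄, ω₆}
  {ω₁, ω₃, ω₅, ω₆}  = {ω₁} ∪ {ω₃, ω₅, ω₆}
  {ω₂, ω₃, ω₄, ω₆}  = {ω₂, ω₃} ∪ {ω₃, ω₄, ω₆}
  {ω₂, ω₄, ω₅, ω₆}  = {ω₄, ω₅} ∪ {ω₂, ω₅, ω₆}
  (now 61)
Step 5: +3 →
  {ω₂, ω₄}  = S∖{ω₁, ω₃, ω₅, ω₆}
  {ω₁, ω₃, ω₅}  = {ω₁, ω₃} ∪ {ω₁, ω₅}
  {ω₂, ω₄, ω₆}  = {ω₂} ∪ {ω₄, ω₆}
  (now 64)
After Step 6 the family is unchanged; done.

Hence σ(𝒢) has 64 members: { {}, {ω₁}, {ω₂}, {ω₃}, {ω₄}, {ω₅}, {ω₆}, {ω₁, ω₂}, {ω₁, ω₃}, {ω₁, ω₄}, {ω₁, ω₅}, {ω₁, ω₆}, {ω₂, ω₃}, {ω₂, ω₄}, {ω₂, ω₅}, {ω₂, ω₆}, {ω₃, ω₄}, {ω₃, ω₅}, {ω₃, ω₆}, {ω₄, ω₅}, {ω₄, ω₆}, {ω₅, ω₆}, {ω₁, ω₂, ω₃}, {ω₁, ω₂, ω₄}, {ω₁, ω₂, ω₅}, {ω₁, ω₂, ω₆}, {ω₁, ω₃, ω₄}, {ω₁, ω₃, ω₅}, {ω₁, ω₃, ω₆}, {ω₁, ω₄, ω₅}, {ω₁, ω₄, ω₆}, {ω₁, ω₅, ω₆}, {ω₂, ω₃, ω₄}, {ω₂, ω₃, ω₅}, {ω₂, ω₃, ω₆}, {ω₂, ω₄, ω₅}, {ω₂, ω₄, ω₆}, {ω₂, ω₅, ω₆}, {ω₃, ω₄, ω₅}, {ω₃, ω₄, ω₆}, {ω₃, ω₅, ω₆}, {ω₄, ω₅, ω₆}, {ω₁, ω₂, ω₃, ω₄}, {ω₁, ω₂, ω₃, ω₅}, {ω₁, ω₂, ω₃, ω₆}, {ω₁, ω₂, ω₄, ω₅}, {ω₁, ω₂, ω₄, ω₆}, {ω₁, ω₂, ω₅, ω₆}, {ω₁, ω₃, ω₄, ω₅}, {ω₁, ω₃, ω₄, ω₆}, {ω₁, ω₃, ω₅, ω₆}, {ω₁, ω₄, ω₅, ω₆}, {ω₂, ω₃, ω₄, ω₅}, {ω₂, ω₃, ω₄, ω₆}, {ω₂, ω₃, ω₅, ω₆}, {ω₂, ω₄, ω₅, ω₆}, {ω₃, ω₄, ω₅, ω₆}, {ω₁, ω₂, ω₃, ω₄, ω₅}, {ω₁, ω₂, ω₃, ω₄, ω₆}, {ω₁, ω₂, ω₃, ω₅, ω₆}, {ω₁, ω₂, ω₄, ω₅, ω₆}, {ω₁, ω₃, ω₄, ω₅, ω₆}, {ω₂, ω₃, ω₄, ω₅, ω₆}, S }.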